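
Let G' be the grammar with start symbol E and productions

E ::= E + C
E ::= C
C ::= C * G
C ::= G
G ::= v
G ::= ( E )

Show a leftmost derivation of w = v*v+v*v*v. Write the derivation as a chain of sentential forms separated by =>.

E => E+C => C+C => C*G+C => G*G+C => v*G+C => v*v+C => v*v+C*G => v*v+C*G*G => v*v+G*G*G => v*v+v*G*G => v*v+v*v*G => v*v+v*v*v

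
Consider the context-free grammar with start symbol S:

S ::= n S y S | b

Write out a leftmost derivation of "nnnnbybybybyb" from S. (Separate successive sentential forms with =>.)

S=>nSyS=>nnSySyS=>nnnSySySyS=>nnnnSySySySyS=>nnnnbySySySyS=>nnnnbybySySyS=>nnnnbybybySyS=>nnnnbybybybyS=>nnnnbybybybyb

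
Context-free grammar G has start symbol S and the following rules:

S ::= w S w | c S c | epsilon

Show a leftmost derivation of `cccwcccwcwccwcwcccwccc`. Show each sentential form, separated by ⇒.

S ⇒ cSc ⇒ ccScc ⇒ cccSccc ⇒ cccwSwccc ⇒ cccwcScwccc ⇒ cccwccSccwccc ⇒ cccwcccScccwccc ⇒ cccwcccwSwcccwccc ⇒ cccwcccwcScwcccwccc ⇒ cccwcccwcwSwcwcccwccc ⇒ cccwcccwcwcScwcwcccwccc ⇒ cccwcccwcwccwcwcccwccc

S ⇒ cSc   [S ::= c S c]
cSc ⇒ ccScc   [S ::= c S c]
ccScc ⇒ cccSccc   [S ::= c S c]
cccSccc ⇒ cccwSwccc   [S ::= w S w]
cccwSwccc ⇒ cccwcScwccc   [S ::= c S c]
cccwcScwccc ⇒ cccwccSccwccc   [S ::= c S c]
cccwccSccwccc ⇒ cccwcccScccwccc   [S ::= c S c]
cccwcccScccwccc ⇒ cccwcccwSwcccwccc   [S ::= w S w]
cccwcccwSwcccwccc ⇒ cccwcccwcScwcccwccc   [S ::= c S c]
cccwcccwcScwcccwccc ⇒ cccwcccwcwSwcwcccwccc   [S ::= w S w]
cccwcccwcwSwcwcccwccc ⇒ cccwcccwcwcScwcwcccwccc   [S ::= c S c]
cccwcccwcwcScwcwcccwccc ⇒ cccwcccwcwccwcwcccwccc   [S ::= epsilon]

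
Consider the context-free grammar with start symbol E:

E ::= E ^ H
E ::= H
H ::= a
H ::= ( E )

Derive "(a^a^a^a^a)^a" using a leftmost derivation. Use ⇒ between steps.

E ⇒ E^H ⇒ H^H ⇒ (E)^H ⇒ (E^H)^H ⇒ (E^H^H)^H ⇒ (E^H^H^H)^H ⇒ (E^H^H^H^H)^H ⇒ (H^H^H^H^H)^H ⇒ (a^H^H^H^H)^H ⇒ (a^a^H^H^H)^H ⇒ (a^a^a^H^H)^H ⇒ (a^a^a^a^H)^H ⇒ (a^a^a^a^a)^H ⇒ (a^a^a^a^a)^a

E ⇒ E^H   [E ::= E ^ H]
E^H ⇒ H^H   [E ::= H]
H^H ⇒ (E)^H   [H ::= ( E )]
(E)^H ⇒ (E^H)^H   [E ::= E ^ H]
(E^H)^H ⇒ (E^H^H)^H   [E ::= E ^ H]
(E^H^H)^H ⇒ (E^H^H^H)^H   [E ::= E ^ H]
(E^H^H^H)^H ⇒ (E^H^H^H^H)^H   [E ::= E ^ H]
(E^H^H^H^H)^H ⇒ (H^H^H^H^H)^H   [E ::= H]
(H^H^H^H^H)^H ⇒ (a^H^H^H^H)^H   [H ::= a]
(a^H^H^H^H)^H ⇒ (a^a^H^H^H)^H   [H ::= a]
(a^a^H^H^H)^H ⇒ (a^a^a^H^H)^H   [H ::= a]
(a^a^a^H^H)^H ⇒ (a^a^a^a^H)^H   [H ::= a]
(a^a^a^a^H)^H ⇒ (a^a^a^a^a)^H   [H ::= a]
(a^a^a^a^a)^H ⇒ (a^a^a^a^a)^a   [H ::= a]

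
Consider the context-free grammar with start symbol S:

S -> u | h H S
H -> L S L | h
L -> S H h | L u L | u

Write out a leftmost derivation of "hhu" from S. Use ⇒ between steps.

S⇒hHS⇒hhS⇒hhu

S ⇒ hHS   [S -> h H S]
hHS ⇒ hhS   [H -> h]
hhS ⇒ hhu   [S -> u]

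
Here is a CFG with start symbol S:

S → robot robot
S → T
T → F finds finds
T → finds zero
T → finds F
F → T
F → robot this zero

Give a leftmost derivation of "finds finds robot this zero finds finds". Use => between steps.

S => T   [S → T]
T => finds F   [T → finds F]
finds F => finds T   [F → T]
finds T => finds finds F   [T → finds F]
finds finds F => finds finds T   [F → T]
finds finds T => finds finds F finds finds   [T → F finds finds]
finds finds F finds finds => finds finds robot this zero finds finds   [F → robot this zero]

S => T => finds F => finds T => finds finds F => finds finds T => finds finds F finds finds => finds finds robot this zero finds finds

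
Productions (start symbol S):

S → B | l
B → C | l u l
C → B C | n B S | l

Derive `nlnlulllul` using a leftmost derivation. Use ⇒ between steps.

S⇒B⇒C⇒nBS⇒nCS⇒nBCS⇒nCCS⇒nlCS⇒nlnBSS⇒nlnlulSS⇒nlnlullS⇒nlnlullB⇒nlnlulllul

S ⇒ B   [S → B]
B ⇒ C   [B → C]
C ⇒ nBS   [C → n B S]
nBS ⇒ nCS   [B → C]
nCS ⇒ nBCS   [C → B C]
nBCS ⇒ nCCS   [B → C]
nCCS ⇒ nlCS   [C → l]
nlCS ⇒ nlnBSS   [C → n B S]
nlnBSS ⇒ nlnlulSS   [B → l u l]
nlnlulSS ⇒ nlnlullS   [S → l]
nlnlullS ⇒ nlnlullB   [S → B]
nlnlullB ⇒ nlnlulllul   [B → l u l]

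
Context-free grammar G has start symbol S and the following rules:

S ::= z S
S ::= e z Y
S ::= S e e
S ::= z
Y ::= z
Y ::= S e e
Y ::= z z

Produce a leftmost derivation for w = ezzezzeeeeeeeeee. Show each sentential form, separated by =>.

S => See   [S ::= S e e]
See => ezYee   [S ::= e z Y]
ezYee => ezSeeee   [Y ::= S e e]
ezSeeee => ezzSeeee   [S ::= z S]
ezzSeeee => ezzezYeeee   [S ::= e z Y]
ezzezYeeee => ezzezSeeeeee   [Y ::= S e e]
ezzezSeeeeee => ezzezSeeeeeeee   [S ::= S e e]
ezzezSeeeeeeee => ezzezSeeeeeeeeee   [S ::= S e e]
ezzezSeeeeeeeeee => ezzezzeeeeeeeeee   [S ::= z]

S => See => ezYee => ezSeeee => ezzSeeee => ezzezYeeee => ezzezSeeeeee => ezzezSeeeeeeee => ezzezSeeeeeeeeee => ezzezzeeeeeeeeee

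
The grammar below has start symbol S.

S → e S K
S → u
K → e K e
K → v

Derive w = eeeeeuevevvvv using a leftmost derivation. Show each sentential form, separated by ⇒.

S⇒eSK⇒eeSKK⇒eeeSKKK⇒eeeeSKKKK⇒eeeeeSKKKKK⇒eeeeeuKKKKK⇒eeeeeueKeKKKK⇒eeeeeueveKKKK⇒eeeeeuevevKKK⇒eeeeeuevevvKK⇒eeeeeuevevvvK⇒eeeeeuevevvvv

S ⇒ eSK   [S → e S K]
eSK ⇒ eeSKK   [S → e S K]
eeSKK ⇒ eeeSKKK   [S → e S K]
eeeSKKK ⇒ eeeeSKKKK   [S → e S K]
eeeeSKKKK ⇒ eeeeeSKKKKK   [S → e S K]
eeeeeSKKKKK ⇒ eeeeeuKKKKK   [S → u]
eeeeeuKKKKK ⇒ eeeeeueKeKKKK   [K → e K e]
eeeeeueKeKKKK ⇒ eeeeeueveKKKK   [K → v]
eeeeeueveKKKK ⇒ eeeeeuevevKKK   [K → v]
eeeeeuevevKKK ⇒ eeeeeuevevvKK   [K → v]
eeeeeuevevvKK ⇒ eeeeeuevevvvK   [K → v]
eeeeeuevevvvK ⇒ eeeeeuevevvvv   [K → v]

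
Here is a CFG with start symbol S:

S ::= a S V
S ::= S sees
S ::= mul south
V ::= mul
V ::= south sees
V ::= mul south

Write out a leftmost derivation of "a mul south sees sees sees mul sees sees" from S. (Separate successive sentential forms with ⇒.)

S ⇒ S sees ⇒ S sees sees ⇒ a S V sees sees ⇒ a S sees V sees sees ⇒ a S sees sees V sees sees ⇒ a S sees sees sees V sees sees ⇒ a mul south sees sees sees V sees sees ⇒ a mul south sees sees sees mul sees sees

S ⇒ S sees   [S ::= S sees]
S sees ⇒ S sees sees   [S ::= S sees]
S sees sees ⇒ a S V sees sees   [S ::= a S V]
a S V sees sees ⇒ a S sees V sees sees   [S ::= S sees]
a S sees V sees sees ⇒ a S sees sees V sees sees   [S ::= S sees]
a S sees sees V sees sees ⇒ a S sees sees sees V sees sees   [S ::= S sees]
a S sees sees sees V sees sees ⇒ a mul south sees sees sees V sees sees   [S ::= mul south]
a mul south sees sees sees V sees sees ⇒ a mul south sees sees sees mul sees sees   [V ::= mul]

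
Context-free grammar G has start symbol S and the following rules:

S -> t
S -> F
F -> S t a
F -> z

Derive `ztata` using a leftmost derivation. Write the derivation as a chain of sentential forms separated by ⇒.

S ⇒ F   [S -> F]
F ⇒ Sta   [F -> S t a]
Sta ⇒ Fta   [S -> F]
Fta ⇒ Stata   [F -> S t a]
Stata ⇒ Ftata   [S -> F]
Ftata ⇒ ztata   [F -> z]

S⇒F⇒Sta⇒Fta⇒Stata⇒Ftata⇒ztata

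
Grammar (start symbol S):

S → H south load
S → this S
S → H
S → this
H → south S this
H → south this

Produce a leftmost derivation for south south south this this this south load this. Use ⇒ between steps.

S ⇒ H   [S → H]
H ⇒ south S this   [H → south S this]
south S this ⇒ south H south load this   [S → H south load]
south H south load this ⇒ south south S this south load this   [H → south S this]
south south S this south load this ⇒ south south H this south load this   [S → H]
south south H this south load this ⇒ south south south S this this south load this   [H → south S this]
south south south S this this south load this ⇒ south south south this this this south load this   [S → this]

S ⇒ H ⇒ south S this ⇒ south H south load this ⇒ south south S this south load this ⇒ south south H this south load this ⇒ south south south S this this south load this ⇒ south south south this this this south load this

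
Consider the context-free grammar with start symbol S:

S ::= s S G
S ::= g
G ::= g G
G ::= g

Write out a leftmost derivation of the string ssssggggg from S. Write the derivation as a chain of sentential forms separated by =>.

S => sSG => ssSGG => sssSGGG => ssssSGGGG => ssssgGGGG => ssssggGGG => ssssgggGG => ssssggggG => ssssggggg

S => sSG   [S ::= s S G]
sSG => ssSGG   [S ::= s S G]
ssSGG => sssSGGG   [S ::= s S G]
sssSGGG => ssssSGGGG   [S ::= s S G]
ssssSGGGG => ssssgGGGG   [S ::= g]
ssssgGGGG => ssssggGGG   [G ::= g]
ssssggGGG => ssssgggGG   [G ::= g]
ssssgggGG => ssssggggG   [G ::= g]
ssssggggG => ssssggggg   [G ::= g]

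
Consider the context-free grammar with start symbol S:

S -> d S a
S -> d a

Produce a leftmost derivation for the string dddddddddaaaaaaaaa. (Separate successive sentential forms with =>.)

S => dSa => ddSaa => dddSaaa => ddddSaaaa => dddddSaaaaa => ddddddSaaaaaa => dddddddSaaaaaaa => ddddddddSaaaaaaaa => dddddddddaaaaaaaaa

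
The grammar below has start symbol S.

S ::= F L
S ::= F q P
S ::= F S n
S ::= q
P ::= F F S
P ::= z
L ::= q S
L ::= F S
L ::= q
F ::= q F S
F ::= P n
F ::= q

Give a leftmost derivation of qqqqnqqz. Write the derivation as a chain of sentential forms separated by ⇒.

S ⇒ FqP   [S ::= F q P]
FqP ⇒ qFSqP   [F ::= q F S]
qFSqP ⇒ qPnSqP   [F ::= P n]
qPnSqP ⇒ qFFSnSqP   [P ::= F F S]
qFFSnSqP ⇒ qqFSnSqP   [F ::= q]
qqFSnSqP ⇒ qqqSnSqP   [F ::= q]
qqqSnSqP ⇒ qqqqnSqP   [S ::= q]
qqqqnSqP ⇒ qqqqnqqP   [S ::= q]
qqqqnqqP ⇒ qqqqnqqz   [P ::= z]

S ⇒ FqP ⇒ qFSqP ⇒ qPnSqP ⇒ qFFSnSqP ⇒ qqFSnSqP ⇒ qqqSnSqP ⇒ qqqqnSqP ⇒ qqqqnqqP ⇒ qqqqnqqz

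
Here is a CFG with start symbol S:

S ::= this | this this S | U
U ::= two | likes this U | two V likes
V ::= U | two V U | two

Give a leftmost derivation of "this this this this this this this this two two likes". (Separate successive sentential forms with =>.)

S => this this S   [S ::= this this S]
this this S => this this this this S   [S ::= this this S]
this this this this S => this this this this this this S   [S ::= this this S]
this this this this this this S => this this this this this this this this S   [S ::= this this S]
this this this this this this this this S => this this this this this this this this U   [S ::= U]
this this this this this this this this U => this this this this this this this this two V likes   [U ::= two V likes]
this this this this this this this this two V likes => this this this this this this this this two two likes   [V ::= two]

S => this this S => this this this this S => this this this this this this S => this this this this this this this this S => this this this this this this this this U => this this this this this this this this two V likes => this this this this this this this this two two likes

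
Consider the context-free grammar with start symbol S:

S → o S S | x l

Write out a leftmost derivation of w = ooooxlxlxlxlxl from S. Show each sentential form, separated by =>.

S => oSS   [S → o S S]
oSS => ooSSS   [S → o S S]
ooSSS => oooSSSS   [S → o S S]
oooSSSS => ooooSSSSS   [S → o S S]
ooooSSSSS => ooooxlSSSS   [S → x l]
ooooxlSSSS => ooooxlxlSSS   [S → x l]
ooooxlxlSSS => ooooxlxlxlSS   [S → x l]
ooooxlxlxlSS => ooooxlxlxlxlS   [S → x l]
ooooxlxlxlxlS => ooooxlxlxlxlxl   [S → x l]

S=>oSS=>ooSSS=>oooSSSS=>ooooSSSSS=>ooooxlSSSS=>ooooxlxlSSS=>ooooxlxlxlSS=>ooooxlxlxlxlS=>ooooxlxlxlxlxl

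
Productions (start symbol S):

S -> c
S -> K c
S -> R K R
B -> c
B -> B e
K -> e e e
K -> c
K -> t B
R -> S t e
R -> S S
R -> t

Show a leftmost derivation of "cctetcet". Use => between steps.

S => RKR => SteKR => KcteKR => ccteKR => cctetBR => cctetBeR => cctetceR => cctetcet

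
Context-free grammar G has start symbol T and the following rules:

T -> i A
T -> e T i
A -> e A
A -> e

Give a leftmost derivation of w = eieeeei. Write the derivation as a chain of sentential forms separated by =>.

T=>eTi=>eiAi=>eieAi=>eieeAi=>eieeeAi=>eieeeei

T => eTi   [T -> e T i]
eTi => eiAi   [T -> i A]
eiAi => eieAi   [A -> e A]
eieAi => eieeAi   [A -> e A]
eieeAi => eieeeAi   [A -> e A]
eieeeAi => eieeeei   [A -> e]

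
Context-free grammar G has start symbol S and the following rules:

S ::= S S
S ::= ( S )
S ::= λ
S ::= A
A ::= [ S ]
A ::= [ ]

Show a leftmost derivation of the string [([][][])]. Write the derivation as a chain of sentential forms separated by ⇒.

S ⇒ A   [S ::= A]
A ⇒ [S]   [A ::= [ S ]]
[S] ⇒ [(S)]   [S ::= ( S )]
[(S)] ⇒ [(SS)]   [S ::= S S]
[(SS)] ⇒ [(SSS)]   [S ::= S S]
[(SSS)] ⇒ [(ASS)]   [S ::= A]
[(ASS)] ⇒ [([]SS)]   [A ::= [ ]]
[([]SS)] ⇒ [([]AS)]   [S ::= A]
[([]AS)] ⇒ [([][]S)]   [A ::= [ ]]
[([][]S)] ⇒ [([][]A)]   [S ::= A]
[([][]A)] ⇒ [([][][])]   [A ::= [ ]]

S⇒A⇒[S]⇒[(S)]⇒[(SS)]⇒[(SSS)]⇒[(ASS)]⇒[([]SS)]⇒[([]AS)]⇒[([][]S)]⇒[([][]A)]⇒[([][][])]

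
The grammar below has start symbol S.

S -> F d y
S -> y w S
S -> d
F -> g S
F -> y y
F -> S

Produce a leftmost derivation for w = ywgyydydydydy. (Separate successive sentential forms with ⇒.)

S⇒ywS⇒ywFdy⇒ywgSdy⇒ywgFdydy⇒ywgSdydy⇒ywgFdydydy⇒ywgSdydydy⇒ywgFdydydydy⇒ywgyydydydydy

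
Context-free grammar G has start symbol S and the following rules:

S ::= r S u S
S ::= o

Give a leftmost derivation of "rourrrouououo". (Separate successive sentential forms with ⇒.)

S⇒rSuS⇒rouS⇒rourSuS⇒rourrSuSuS⇒rourrrSuSuSuS⇒rourrrouSuSuS⇒rourrrououSuS⇒rourrrouououS⇒rourrrouououo

S ⇒ rSuS   [S ::= r S u S]
rSuS ⇒ rouS   [S ::= o]
rouS ⇒ rourSuS   [S ::= r S u S]
rourSuS ⇒ rourrSuSuS   [S ::= r S u S]
rourrSuSuS ⇒ rourrrSuSuSuS   [S ::= r S u S]
rourrrSuSuSuS ⇒ rourrrouSuSuS   [S ::= o]
rourrrouSuSuS ⇒ rourrrououSuS   [S ::= o]
rourrrououSuS ⇒ rourrrouououS   [S ::= o]
rourrrouououS ⇒ rourrrouououo   [S ::= o]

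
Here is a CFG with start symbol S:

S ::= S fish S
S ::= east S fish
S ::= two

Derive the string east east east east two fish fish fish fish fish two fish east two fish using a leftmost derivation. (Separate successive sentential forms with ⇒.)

S ⇒ S fish S ⇒ east S fish fish S ⇒ east east S fish fish fish S ⇒ east east east S fish fish fish fish S ⇒ east east east east S fish fish fish fish fish S ⇒ east east east east two fish fish fish fish fish S ⇒ east east east east two fish fish fish fish fish S fish S ⇒ east east east east two fish fish fish fish fish two fish S ⇒ east east east east two fish fish fish fish fish two fish east S fish ⇒ east east east east two fish fish fish fish fish two fish east two fish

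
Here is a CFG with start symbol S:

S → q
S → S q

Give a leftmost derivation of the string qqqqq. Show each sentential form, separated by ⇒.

S ⇒ Sq   [S → S q]
Sq ⇒ Sqq   [S → S q]
Sqq ⇒ Sqqq   [S → S q]
Sqqq ⇒ Sqqqq   [S → S q]
Sqqqq ⇒ qqqqq   [S → q]

S⇒Sq⇒Sqq⇒Sqqq⇒Sqqqq⇒qqqqq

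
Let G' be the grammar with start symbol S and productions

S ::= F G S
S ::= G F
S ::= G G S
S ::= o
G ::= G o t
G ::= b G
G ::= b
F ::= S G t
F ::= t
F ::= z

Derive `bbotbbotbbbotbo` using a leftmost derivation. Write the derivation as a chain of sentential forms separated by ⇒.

S ⇒ GGS   [S ::= G G S]
GGS ⇒ bGGS   [G ::= b G]
bGGS ⇒ bGotGS   [G ::= G o t]
bGotGS ⇒ bbotGS   [G ::= b]
bbotGS ⇒ bbotbGS   [G ::= b G]
bbotbGS ⇒ bbotbGotS   [G ::= G o t]
bbotbGotS ⇒ bbotbbotS   [G ::= b]
bbotbbotS ⇒ bbotbbotGGS   [S ::= G G S]
bbotbbotGGS ⇒ bbotbbotbGGS   [G ::= b G]
bbotbbotbGGS ⇒ bbotbbotbbGGS   [G ::= b G]
bbotbbotbbGGS ⇒ bbotbbotbbGotGS   [G ::= G o t]
bbotbbotbbGotGS ⇒ bbotbbotbbbotGS   [G ::= b]
bbotbbotbbbotGS ⇒ bbotbbotbbbotbS   [G ::= b]
bbotbbotbbbotbS ⇒ bbotbbotbbbotbo   [S ::= o]

S ⇒ GGS ⇒ bGGS ⇒ bGotGS ⇒ bbotGS ⇒ bbotbGS ⇒ bbotbGotS ⇒ bbotbbotS ⇒ bbotbbotGGS ⇒ bbotbbotbGGS ⇒ bbotbbotbbGGS ⇒ bbotbbotbbGotGS ⇒ bbotbbotbbbotGS ⇒ bbotbbotbbbotbS ⇒ bbotbbotbbbotbo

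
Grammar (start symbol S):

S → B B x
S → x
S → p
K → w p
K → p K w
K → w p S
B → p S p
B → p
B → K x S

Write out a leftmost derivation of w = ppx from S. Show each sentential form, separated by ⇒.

S ⇒ BBx   [S → B B x]
BBx ⇒ pBx   [B → p]
pBx ⇒ ppx   [B → p]

S ⇒ BBx ⇒ pBx ⇒ ppx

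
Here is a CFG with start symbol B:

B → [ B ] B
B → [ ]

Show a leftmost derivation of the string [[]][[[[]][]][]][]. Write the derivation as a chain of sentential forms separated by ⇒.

B ⇒ [B]B ⇒ [[]]B ⇒ [[]][B]B ⇒ [[]][[B]B]B ⇒ [[]][[[B]B]B]B ⇒ [[]][[[[]]B]B]B ⇒ [[]][[[[]][]]B]B ⇒ [[]][[[[]][]][]]B ⇒ [[]][[[[]][]][]][]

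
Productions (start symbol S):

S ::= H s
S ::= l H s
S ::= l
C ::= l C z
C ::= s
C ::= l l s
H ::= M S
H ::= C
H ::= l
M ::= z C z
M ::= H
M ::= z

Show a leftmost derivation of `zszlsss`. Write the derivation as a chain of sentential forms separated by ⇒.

S ⇒ Hs ⇒ MSs ⇒ zCzSs ⇒ zszSs ⇒ zszlHss ⇒ zszlCss ⇒ zszlsss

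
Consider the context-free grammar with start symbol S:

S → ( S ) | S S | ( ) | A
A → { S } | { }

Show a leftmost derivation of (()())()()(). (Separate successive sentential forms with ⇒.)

S ⇒ SS ⇒ SSS ⇒ SSSS ⇒ (S)SSS ⇒ (SS)SSS ⇒ (()S)SSS ⇒ (()())SSS ⇒ (()())()SS ⇒ (()())()()S ⇒ (()())()()()

S ⇒ SS   [S → S S]
SS ⇒ SSS   [S → S S]
SSS ⇒ SSSS   [S → S S]
SSSS ⇒ (S)SSS   [S → ( S )]
(S)SSS ⇒ (SS)SSS   [S → S S]
(SS)SSS ⇒ (()S)SSS   [S → ( )]
(()S)SSS ⇒ (()())SSS   [S → ( )]
(()())SSS ⇒ (()())()SS   [S → ( )]
(()())()SS ⇒ (()())()()S   [S → ( )]
(()())()()S ⇒ (()())()()()   [S → ( )]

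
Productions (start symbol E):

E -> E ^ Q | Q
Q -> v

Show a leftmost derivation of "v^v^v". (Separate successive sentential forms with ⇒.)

E ⇒ E^Q   [E -> E ^ Q]
E^Q ⇒ E^Q^Q   [E -> E ^ Q]
E^Q^Q ⇒ Q^Q^Q   [E -> Q]
Q^Q^Q ⇒ v^Q^Q   [Q -> v]
v^Q^Q ⇒ v^v^Q   [Q -> v]
v^v^Q ⇒ v^v^v   [Q -> v]

E ⇒ E^Q ⇒ E^Q^Q ⇒ Q^Q^Q ⇒ v^Q^Q ⇒ v^v^Q ⇒ v^v^v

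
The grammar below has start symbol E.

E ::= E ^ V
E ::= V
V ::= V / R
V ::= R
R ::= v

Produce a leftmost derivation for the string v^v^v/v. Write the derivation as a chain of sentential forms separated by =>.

E=>E^V=>E^V^V=>V^V^V=>R^V^V=>v^V^V=>v^R^V=>v^v^V=>v^v^V/R=>v^v^R/R=>v^v^v/R=>v^v^v/v

E => E^V   [E ::= E ^ V]
E^V => E^V^V   [E ::= E ^ V]
E^V^V => V^V^V   [E ::= V]
V^V^V => R^V^V   [V ::= R]
R^V^V => v^V^V   [R ::= v]
v^V^V => v^R^V   [V ::= R]
v^R^V => v^v^V   [R ::= v]
v^v^V => v^v^V/R   [V ::= V / R]
v^v^V/R => v^v^R/R   [V ::= R]
v^v^R/R => v^v^v/R   [R ::= v]
v^v^v/R => v^v^v/v   [R ::= v]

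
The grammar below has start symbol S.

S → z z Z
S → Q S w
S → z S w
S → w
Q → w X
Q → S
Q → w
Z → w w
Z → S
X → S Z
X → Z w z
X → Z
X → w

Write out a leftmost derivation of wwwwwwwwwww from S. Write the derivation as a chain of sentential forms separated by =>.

S => QSw => SSw => QSwSw => wXSwSw => wZSwSw => wwwSwSw => wwwQSwwSw => wwwwXSwwSw => wwwwZSwwSw => wwwwwwSwwSw => wwwwwwwwwSw => wwwwwwwwwww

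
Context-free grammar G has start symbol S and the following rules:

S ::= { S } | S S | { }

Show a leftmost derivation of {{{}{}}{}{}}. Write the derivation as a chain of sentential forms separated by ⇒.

S ⇒ {S} ⇒ {SS} ⇒ {SSS} ⇒ {{S}SS} ⇒ {{SS}SS} ⇒ {{{}S}SS} ⇒ {{{}{}}SS} ⇒ {{{}{}}{}S} ⇒ {{{}{}}{}{}}

S ⇒ {S}   [S ::= { S }]
{S} ⇒ {SS}   [S ::= S S]
{SS} ⇒ {SSS}   [S ::= S S]
{SSS} ⇒ {{S}SS}   [S ::= { S }]
{{S}SS} ⇒ {{SS}SS}   [S ::= S S]
{{SS}SS} ⇒ {{{}S}SS}   [S ::= { }]
{{{}S}SS} ⇒ {{{}{}}SS}   [S ::= { }]
{{{}{}}SS} ⇒ {{{}{}}{}S}   [S ::= { }]
{{{}{}}{}S} ⇒ {{{}{}}{}{}}   [S ::= { }]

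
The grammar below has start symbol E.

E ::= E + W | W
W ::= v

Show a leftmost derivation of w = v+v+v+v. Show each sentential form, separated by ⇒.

E ⇒ E+W   [E ::= E + W]
E+W ⇒ E+W+W   [E ::= E + W]
E+W+W ⇒ E+W+W+W   [E ::= E + W]
E+W+W+W ⇒ W+W+W+W   [E ::= W]
W+W+W+W ⇒ v+W+W+W   [W ::= v]
v+W+W+W ⇒ v+v+W+W   [W ::= v]
v+v+W+W ⇒ v+v+v+W   [W ::= v]
v+v+v+W ⇒ v+v+v+v   [W ::= v]

E ⇒ E+W ⇒ E+W+W ⇒ E+W+W+W ⇒ W+W+W+W ⇒ v+W+W+W ⇒ v+v+W+W ⇒ v+v+v+W ⇒ v+v+v+v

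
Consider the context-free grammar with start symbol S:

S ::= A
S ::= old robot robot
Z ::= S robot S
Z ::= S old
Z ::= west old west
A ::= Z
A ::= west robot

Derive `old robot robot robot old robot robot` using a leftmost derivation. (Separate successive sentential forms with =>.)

S => A   [S ::= A]
A => Z   [A ::= Z]
Z => S robot S   [Z ::= S robot S]
S robot S => old robot robot robot S   [S ::= old robot robot]
old robot robot robot S => old robot robot robot old robot robot   [S ::= old robot robot]

S => A => Z => S robot S => old robot robot robot S => old robot robot robot old robot robot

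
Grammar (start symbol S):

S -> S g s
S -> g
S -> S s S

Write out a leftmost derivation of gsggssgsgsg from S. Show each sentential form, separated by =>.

S => SsS => SgssS => SsSgssS => gsSgssS => gsggssS => gsggssSsS => gsggssgsS => gsggssgsSsS => gsggssgsgsS => gsggssgsgsg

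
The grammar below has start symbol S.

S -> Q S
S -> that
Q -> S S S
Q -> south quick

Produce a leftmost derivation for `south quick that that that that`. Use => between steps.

S => Q S => south quick S => south quick Q S => south quick S S S S => south quick that S S S => south quick that that S S => south quick that that that S => south quick that that that that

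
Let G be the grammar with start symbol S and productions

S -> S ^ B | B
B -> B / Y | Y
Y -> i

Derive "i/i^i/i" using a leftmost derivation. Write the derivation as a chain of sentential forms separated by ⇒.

S ⇒ S^B ⇒ B^B ⇒ B/Y^B ⇒ Y/Y^B ⇒ i/Y^B ⇒ i/i^B ⇒ i/i^B/Y ⇒ i/i^Y/Y ⇒ i/i^i/Y ⇒ i/i^i/i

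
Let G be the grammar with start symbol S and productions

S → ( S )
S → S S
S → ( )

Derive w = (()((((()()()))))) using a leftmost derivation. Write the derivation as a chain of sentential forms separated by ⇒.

S ⇒ (S) ⇒ (SS) ⇒ (()S) ⇒ (()(S)) ⇒ (()((S))) ⇒ (()(((S)))) ⇒ (()((((S))))) ⇒ (()((((SS))))) ⇒ (()((((SSS))))) ⇒ (()((((()SS))))) ⇒ (()((((()()S))))) ⇒ (()((((()()())))))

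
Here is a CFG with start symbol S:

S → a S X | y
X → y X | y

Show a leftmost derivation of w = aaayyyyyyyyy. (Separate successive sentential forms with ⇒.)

S ⇒ aSX ⇒ aaSXX ⇒ aaaSXXX ⇒ aaayXXX ⇒ aaayyXX ⇒ aaayyyX ⇒ aaayyyyX ⇒ aaayyyyyX ⇒ aaayyyyyyX ⇒ aaayyyyyyyX ⇒ aaayyyyyyyyX ⇒ aaayyyyyyyyy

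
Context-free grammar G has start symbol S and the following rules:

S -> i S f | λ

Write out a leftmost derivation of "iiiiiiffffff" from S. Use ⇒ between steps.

S ⇒ iSf ⇒ iiSff ⇒ iiiSfff ⇒ iiiiSffff ⇒ iiiiiSfffff ⇒ iiiiiiSffffff ⇒ iiiiiiffffff

S ⇒ iSf   [S -> i S f]
iSf ⇒ iiSff   [S -> i S f]
iiSff ⇒ iiiSfff   [S -> i S f]
iiiSfff ⇒ iiiiSffff   [S -> i S f]
iiiiSffff ⇒ iiiiiSfffff   [S -> i S f]
iiiiiSfffff ⇒ iiiiiiSffffff   [S -> i S f]
iiiiiiSffffff ⇒ iiiiiiffffff   [S -> λ]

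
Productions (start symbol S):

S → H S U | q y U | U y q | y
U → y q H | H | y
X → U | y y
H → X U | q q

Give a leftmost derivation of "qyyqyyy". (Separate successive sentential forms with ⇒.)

S ⇒ qyU ⇒ qyH ⇒ qyXU ⇒ qyUU ⇒ qyyqHU ⇒ qyyqXUU ⇒ qyyqUUU ⇒ qyyqyUU ⇒ qyyqyyU ⇒ qyyqyyy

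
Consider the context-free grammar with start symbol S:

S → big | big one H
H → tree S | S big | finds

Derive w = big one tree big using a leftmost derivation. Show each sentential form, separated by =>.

S => big one H => big one tree S => big one tree big

S => big one H   [S → big one H]
big one H => big one tree S   [H → tree S]
big one tree S => big one tree big   [S → big]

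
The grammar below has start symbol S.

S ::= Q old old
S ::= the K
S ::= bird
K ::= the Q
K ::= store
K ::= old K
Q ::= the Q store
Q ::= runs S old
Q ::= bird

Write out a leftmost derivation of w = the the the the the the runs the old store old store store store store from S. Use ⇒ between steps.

S ⇒ the K ⇒ the the Q ⇒ the the the Q store ⇒ the the the the Q store store ⇒ the the the the the Q store store store ⇒ the the the the the the Q store store store store ⇒ the the the the the the runs S old store store store store ⇒ the the the the the the runs the K old store store store store ⇒ the the the the the the runs the old K old store store store store ⇒ the the the the the the runs the old store old store store store store

S ⇒ the K   [S ::= the K]
the K ⇒ the the Q   [K ::= the Q]
the the Q ⇒ the the the Q store   [Q ::= the Q store]
the the the Q store ⇒ the the the the Q store store   [Q ::= the Q store]
the the the the Q store store ⇒ the the the the the Q store store store   [Q ::= the Q store]
the the the the the Q store store store ⇒ the the the the the the Q store store store store   [Q ::= the Q store]
the the the the the the Q store store store store ⇒ the the the the the the runs S old store store store store   [Q ::= runs S old]
the the the the the the runs S old store store store store ⇒ the the the the the the runs the K old store store store store   [S ::= the K]
the the the the the the runs the K old store store store store ⇒ the the the the the the runs the old K old store store store store   [K ::= old K]
the the the the the the runs the old K old store store store store ⇒ the the the the the the runs the old store old store store store store   [K ::= store]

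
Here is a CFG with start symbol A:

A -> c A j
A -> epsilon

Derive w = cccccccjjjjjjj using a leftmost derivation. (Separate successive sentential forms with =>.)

A => cAj => ccAjj => cccAjjj => ccccAjjjj => cccccAjjjjj => ccccccAjjjjjj => cccccccAjjjjjjj => cccccccjjjjjjj

A => cAj   [A -> c A j]
cAj => ccAjj   [A -> c A j]
ccAjj => cccAjjj   [A -> c A j]
cccAjjj => ccccAjjjj   [A -> c A j]
ccccAjjjj => cccccAjjjjj   [A -> c A j]
cccccAjjjjj => ccccccAjjjjjj   [A -> c A j]
ccccccAjjjjjj => cccccccAjjjjjjj   [A -> c A j]
cccccccAjjjjjjj => cccccccjjjjjjj   [A -> epsilon]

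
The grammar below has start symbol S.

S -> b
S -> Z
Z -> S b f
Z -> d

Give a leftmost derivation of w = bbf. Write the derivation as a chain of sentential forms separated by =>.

S=>Z=>Sbf=>bbf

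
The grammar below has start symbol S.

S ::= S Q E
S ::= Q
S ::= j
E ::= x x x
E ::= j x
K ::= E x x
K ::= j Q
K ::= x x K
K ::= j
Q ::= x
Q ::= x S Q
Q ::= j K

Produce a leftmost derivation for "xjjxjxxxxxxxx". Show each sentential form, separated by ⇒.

S⇒SQE⇒QQE⇒xQE⇒xjKE⇒xjjQE⇒xjjxSQE⇒xjjxSQEQE⇒xjjxjQEQE⇒xjjxjxEQE⇒xjjxjxxxxQE⇒xjjxjxxxxxE⇒xjjxjxxxxxxxx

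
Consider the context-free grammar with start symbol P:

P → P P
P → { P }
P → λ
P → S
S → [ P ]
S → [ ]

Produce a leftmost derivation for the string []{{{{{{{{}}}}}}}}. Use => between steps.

P => PP   [P → P P]
PP => SP   [P → S]
SP => []P   [S → [ ]]
[]P => []{P}   [P → { P }]
[]{P} => []{{P}}   [P → { P }]
[]{{P}} => []{{{P}}}   [P → { P }]
[]{{{P}}} => []{{{{P}}}}   [P → { P }]
[]{{{{P}}}} => []{{{{{P}}}}}   [P → { P }]
[]{{{{{P}}}}} => []{{{{{{P}}}}}}   [P → { P }]
[]{{{{{{P}}}}}} => []{{{{{{{P}}}}}}}   [P → { P }]
[]{{{{{{{P}}}}}}} => []{{{{{{{{P}}}}}}}}   [P → { P }]
[]{{{{{{{{P}}}}}}}} => []{{{{{{{{}}}}}}}}   [P → λ]

P => PP => SP => []P => []{P} => []{{P}} => []{{{P}}} => []{{{{P}}}} => []{{{{{P}}}}} => []{{{{{{P}}}}}} => []{{{{{{{P}}}}}}} => []{{{{{{{{P}}}}}}}} => []{{{{{{{{}}}}}}}}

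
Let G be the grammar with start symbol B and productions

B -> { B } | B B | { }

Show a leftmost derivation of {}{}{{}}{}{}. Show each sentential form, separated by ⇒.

B ⇒ BB ⇒ {}B ⇒ {}BB ⇒ {}BBB ⇒ {}{}BB ⇒ {}{}BBB ⇒ {}{}{B}BB ⇒ {}{}{{}}BB ⇒ {}{}{{}}{}B ⇒ {}{}{{}}{}{}

B ⇒ BB   [B -> B B]
BB ⇒ {}B   [B -> { }]
{}B ⇒ {}BB   [B -> B B]
{}BB ⇒ {}BBB   [B -> B B]
{}BBB ⇒ {}{}BB   [B -> { }]
{}{}BB ⇒ {}{}BBB   [B -> B B]
{}{}BBB ⇒ {}{}{B}BB   [B -> { B }]
{}{}{B}BB ⇒ {}{}{{}}BB   [B -> { }]
{}{}{{}}BB ⇒ {}{}{{}}{}B   [B -> { }]
{}{}{{}}{}B ⇒ {}{}{{}}{}{}   [B -> { }]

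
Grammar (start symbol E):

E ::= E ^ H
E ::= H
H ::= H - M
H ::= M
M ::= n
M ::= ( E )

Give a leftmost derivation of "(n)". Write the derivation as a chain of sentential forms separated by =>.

E => H => M => (E) => (H) => (M) => (n)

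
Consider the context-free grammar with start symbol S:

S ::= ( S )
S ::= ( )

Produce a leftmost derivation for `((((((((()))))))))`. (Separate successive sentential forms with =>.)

S=>(S)=>((S))=>(((S)))=>((((S))))=>(((((S)))))=>((((((S))))))=>(((((((S)))))))=>((((((((S))))))))=>((((((((()))))))))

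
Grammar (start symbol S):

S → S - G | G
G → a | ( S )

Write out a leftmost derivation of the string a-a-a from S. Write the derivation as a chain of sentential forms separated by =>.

S => S-G => S-G-G => G-G-G => a-G-G => a-a-G => a-a-a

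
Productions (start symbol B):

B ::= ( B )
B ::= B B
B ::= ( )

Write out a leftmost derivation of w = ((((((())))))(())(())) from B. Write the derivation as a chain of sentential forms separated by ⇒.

B ⇒ (B) ⇒ (BB) ⇒ (BBB) ⇒ ((B)BB) ⇒ (((B))BB) ⇒ ((((B)))BB) ⇒ (((((B))))BB) ⇒ ((((((B)))))BB) ⇒ ((((((())))))BB) ⇒ ((((((())))))(B)B) ⇒ ((((((())))))(())B) ⇒ ((((((())))))(())(B)) ⇒ ((((((())))))(())(()))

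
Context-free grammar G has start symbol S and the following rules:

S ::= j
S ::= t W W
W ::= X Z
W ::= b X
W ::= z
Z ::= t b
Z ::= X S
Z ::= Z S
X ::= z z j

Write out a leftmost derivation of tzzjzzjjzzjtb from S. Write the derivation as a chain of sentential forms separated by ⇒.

S ⇒ tWW   [S ::= t W W]
tWW ⇒ tXZW   [W ::= X Z]
tXZW ⇒ tzzjZW   [X ::= z z j]
tzzjZW ⇒ tzzjXSW   [Z ::= X S]
tzzjXSW ⇒ tzzjzzjSW   [X ::= z z j]
tzzjzzjSW ⇒ tzzjzzjjW   [S ::= j]
tzzjzzjjW ⇒ tzzjzzjjXZ   [W ::= X Z]
tzzjzzjjXZ ⇒ tzzjzzjjzzjZ   [X ::= z z j]
tzzjzzjjzzjZ ⇒ tzzjzzjjzzjtb   [Z ::= t b]

S ⇒ tWW ⇒ tXZW ⇒ tzzjZW ⇒ tzzjXSW ⇒ tzzjzzjSW ⇒ tzzjzzjjW ⇒ tzzjzzjjXZ ⇒ tzzjzzjjzzjZ ⇒ tzzjzzjjzzjtb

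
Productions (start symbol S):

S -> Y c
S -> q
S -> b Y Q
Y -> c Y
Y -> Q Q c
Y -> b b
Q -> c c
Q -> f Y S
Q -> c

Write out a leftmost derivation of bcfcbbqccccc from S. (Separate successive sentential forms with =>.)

S => bYQ => bcYQ => bcQQcQ => bcfYSQcQ => bcfcYSQcQ => bcfcbbSQcQ => bcfcbbqQcQ => bcfcbbqcccQ => bcfcbbqccccc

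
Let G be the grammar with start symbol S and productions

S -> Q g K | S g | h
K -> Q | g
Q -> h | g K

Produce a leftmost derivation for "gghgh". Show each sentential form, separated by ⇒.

S⇒QgK⇒gKgK⇒gQgK⇒ggKgK⇒ggQgK⇒gghgK⇒gghgQ⇒gghgh

S ⇒ QgK   [S -> Q g K]
QgK ⇒ gKgK   [Q -> g K]
gKgK ⇒ gQgK   [K -> Q]
gQgK ⇒ ggKgK   [Q -> g K]
ggKgK ⇒ ggQgK   [K -> Q]
ggQgK ⇒ gghgK   [Q -> h]
gghgK ⇒ gghgQ   [K -> Q]
gghgQ ⇒ gghgh   [Q -> h]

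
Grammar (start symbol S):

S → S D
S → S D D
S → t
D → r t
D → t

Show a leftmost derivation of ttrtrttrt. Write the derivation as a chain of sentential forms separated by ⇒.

S ⇒ SD   [S → S D]
SD ⇒ SDDD   [S → S D D]
SDDD ⇒ SDDDDD   [S → S D D]
SDDDDD ⇒ tDDDDD   [S → t]
tDDDDD ⇒ ttDDDD   [D → t]
ttDDDD ⇒ ttrtDDD   [D → r t]
ttrtDDD ⇒ ttrtrtDD   [D → r t]
ttrtrtDD ⇒ ttrtrttD   [D → t]
ttrtrttD ⇒ ttrtrttrt   [D → r t]

S ⇒ SD ⇒ SDDD ⇒ SDDDDD ⇒ tDDDDD ⇒ ttDDDD ⇒ ttrtDDD ⇒ ttrtrtDD ⇒ ttrtrttD ⇒ ttrtrttrt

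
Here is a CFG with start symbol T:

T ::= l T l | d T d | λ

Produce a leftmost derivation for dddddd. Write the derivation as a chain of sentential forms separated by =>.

T=>dTd=>ddTdd=>dddTddd=>dddddd

T => dTd   [T ::= d T d]
dTd => ddTdd   [T ::= d T d]
ddTdd => dddTddd   [T ::= d T d]
dddTddd => dddddd   [T ::= λ]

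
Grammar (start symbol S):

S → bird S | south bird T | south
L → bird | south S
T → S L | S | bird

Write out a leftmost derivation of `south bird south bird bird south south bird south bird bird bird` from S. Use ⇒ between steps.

S ⇒ south bird T   [S → south bird T]
south bird T ⇒ south bird S L   [T → S L]
south bird S L ⇒ south bird south bird T L   [S → south bird T]
south bird south bird T L ⇒ south bird south bird S L L   [T → S L]
south bird south bird S L L ⇒ south bird south bird bird S L L   [S → bird S]
south bird south bird bird S L L ⇒ south bird south bird bird south L L   [S → south]
south bird south bird bird south L L ⇒ south bird south bird bird south south S L   [L → south S]
south bird south bird bird south south S L ⇒ south bird south bird bird south south bird S L   [S → bird S]
south bird south bird bird south south bird S L ⇒ south bird south bird bird south south bird south bird T L   [S → south bird T]
south bird south bird bird south south bird south bird T L ⇒ south bird south bird bird south south bird south bird bird L   [T → bird]
south bird south bird bird south south bird south bird bird L ⇒ south bird south bird bird south south bird south bird bird bird   [L → bird]

S ⇒ south bird T ⇒ south bird S L ⇒ south bird south bird T L ⇒ south bird south bird S L L ⇒ south bird south bird bird S L L ⇒ south bird south bird bird south L L ⇒ south bird south bird bird south south S L ⇒ south bird south bird bird south south bird S L ⇒ south bird south bird bird south south bird south bird T L ⇒ south bird south bird bird south south bird south bird bird L ⇒ south bird south bird bird south south bird south bird bird bird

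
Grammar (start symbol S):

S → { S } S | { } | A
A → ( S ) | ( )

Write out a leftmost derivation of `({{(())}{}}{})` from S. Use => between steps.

S => A   [S → A]
A => (S)   [A → ( S )]
(S) => ({S}S)   [S → { S } S]
({S}S) => ({{S}S}S)   [S → { S } S]
({{S}S}S) => ({{A}S}S)   [S → A]
({{A}S}S) => ({{(S)}S}S)   [A → ( S )]
({{(S)}S}S) => ({{(A)}S}S)   [S → A]
({{(A)}S}S) => ({{(())}S}S)   [A → ( )]
({{(())}S}S) => ({{(())}{}}S)   [S → { }]
({{(())}{}}S) => ({{(())}{}}{})   [S → { }]

S => A => (S) => ({S}S) => ({{S}S}S) => ({{A}S}S) => ({{(S)}S}S) => ({{(A)}S}S) => ({{(())}S}S) => ({{(())}{}}S) => ({{(())}{}}{})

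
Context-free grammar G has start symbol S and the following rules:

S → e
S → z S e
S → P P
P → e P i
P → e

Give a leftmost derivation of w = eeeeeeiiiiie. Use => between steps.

S => PP   [S → P P]
PP => ePiP   [P → e P i]
ePiP => eePiiP   [P → e P i]
eePiiP => eeePiiiP   [P → e P i]
eeePiiiP => eeeePiiiiP   [P → e P i]
eeeePiiiiP => eeeeePiiiiiP   [P → e P i]
eeeeePiiiiiP => eeeeeeiiiiiP   [P → e]
eeeeeeiiiiiP => eeeeeeiiiiie   [P → e]

S=>PP=>ePiP=>eePiiP=>eeePiiiP=>eeeePiiiiP=>eeeeePiiiiiP=>eeeeeeiiiiiP=>eeeeeeiiiiie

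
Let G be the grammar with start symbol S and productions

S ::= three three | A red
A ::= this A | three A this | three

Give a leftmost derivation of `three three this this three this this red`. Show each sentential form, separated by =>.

S => A red => three A this red => three three A this this red => three three this A this this red => three three this this A this this red => three three this this three this this red

S => A red   [S ::= A red]
A red => three A this red   [A ::= three A this]
three A this red => three three A this this red   [A ::= three A this]
three three A this this red => three three this A this this red   [A ::= this A]
three three this A this this red => three three this this A this this red   [A ::= this A]
three three this this A this this red => three three this this three this this red   [A ::= three]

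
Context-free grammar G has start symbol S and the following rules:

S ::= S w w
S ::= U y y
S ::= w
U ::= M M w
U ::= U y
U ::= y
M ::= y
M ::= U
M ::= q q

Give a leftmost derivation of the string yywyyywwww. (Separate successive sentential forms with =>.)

S => Sww   [S ::= S w w]
Sww => Swwww   [S ::= S w w]
Swwww => Uyywwww   [S ::= U y y]
Uyywwww => Uyyywwww   [U ::= U y]
Uyyywwww => MMwyyywwww   [U ::= M M w]
MMwyyywwww => yMwyyywwww   [M ::= y]
yMwyyywwww => yUwyyywwww   [M ::= U]
yUwyyywwww => yywyyywwww   [U ::= y]

S => Sww => Swwww => Uyywwww => Uyyywwww => MMwyyywwww => yMwyyywwww => yUwyyywwww => yywyyywwww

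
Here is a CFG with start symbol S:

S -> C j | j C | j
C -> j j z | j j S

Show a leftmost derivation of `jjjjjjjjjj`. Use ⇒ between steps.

S ⇒ jC ⇒ jjjS ⇒ jjjCj ⇒ jjjjjSj ⇒ jjjjjjCj ⇒ jjjjjjjjSj ⇒ jjjjjjjjjj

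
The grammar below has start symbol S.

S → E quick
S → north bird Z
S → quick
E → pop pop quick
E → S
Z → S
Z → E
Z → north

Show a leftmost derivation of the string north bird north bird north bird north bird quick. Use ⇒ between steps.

S ⇒ north bird Z ⇒ north bird S ⇒ north bird north bird Z ⇒ north bird north bird E ⇒ north bird north bird S ⇒ north bird north bird north bird Z ⇒ north bird north bird north bird S ⇒ north bird north bird north bird north bird Z ⇒ north bird north bird north bird north bird S ⇒ north bird north bird north bird north bird quick

S ⇒ north bird Z   [S → north bird Z]
north bird Z ⇒ north bird S   [Z → S]
north bird S ⇒ north bird north bird Z   [S → north bird Z]
north bird north bird Z ⇒ north bird north bird E   [Z → E]
north bird north bird E ⇒ north bird north bird S   [E → S]
north bird north bird S ⇒ north bird north bird north bird Z   [S → north bird Z]
north bird north bird north bird Z ⇒ north bird north bird north bird S   [Z → S]
north bird north bird north bird S ⇒ north bird north bird north bird north bird Z   [S → north bird Z]
north bird north bird north bird north bird Z ⇒ north bird north bird north bird north bird S   [Z → S]
north bird north bird north bird north bird S ⇒ north bird north bird north bird north bird quick   [S → quick]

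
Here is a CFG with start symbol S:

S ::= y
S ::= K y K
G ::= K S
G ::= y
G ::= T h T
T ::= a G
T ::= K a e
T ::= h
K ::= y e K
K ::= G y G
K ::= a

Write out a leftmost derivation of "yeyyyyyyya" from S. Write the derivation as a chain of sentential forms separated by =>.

S => KyK => yeKyK => yeGyGyK => yeyyGyK => yeyyKSyK => yeyyGyGSyK => yeyyyyGSyK => yeyyyyySyK => yeyyyyyyyK => yeyyyyyyya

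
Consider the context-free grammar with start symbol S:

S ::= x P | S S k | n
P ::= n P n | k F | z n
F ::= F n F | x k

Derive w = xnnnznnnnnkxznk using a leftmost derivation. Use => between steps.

S => SSk   [S ::= S S k]
SSk => SSkSk   [S ::= S S k]
SSkSk => xPSkSk   [S ::= x P]
xPSkSk => xnPnSkSk   [P ::= n P n]
xnPnSkSk => xnnPnnSkSk   [P ::= n P n]
xnnPnnSkSk => xnnnPnnnSkSk   [P ::= n P n]
xnnnPnnnSkSk => xnnnznnnnSkSk   [P ::= z n]
xnnnznnnnSkSk => xnnnznnnnnkSk   [S ::= n]
xnnnznnnnnkSk => xnnnznnnnnkxPk   [S ::= x P]
xnnnznnnnnkxPk => xnnnznnnnnkxznk   [P ::= z n]

S => SSk => SSkSk => xPSkSk => xnPnSkSk => xnnPnnSkSk => xnnnPnnnSkSk => xnnnznnnnSkSk => xnnnznnnnnkSk => xnnnznnnnnkxPk => xnnnznnnnnkxznk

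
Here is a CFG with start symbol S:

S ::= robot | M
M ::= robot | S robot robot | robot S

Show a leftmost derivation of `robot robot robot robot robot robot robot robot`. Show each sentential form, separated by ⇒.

S ⇒ M   [S ::= M]
M ⇒ S robot robot   [M ::= S robot robot]
S robot robot ⇒ M robot robot   [S ::= M]
M robot robot ⇒ S robot robot robot robot   [M ::= S robot robot]
S robot robot robot robot ⇒ M robot robot robot robot   [S ::= M]
M robot robot robot robot ⇒ robot S robot robot robot robot   [M ::= robot S]
robot S robot robot robot robot ⇒ robot M robot robot robot robot   [S ::= M]
robot M robot robot robot robot ⇒ robot S robot robot robot robot robot robot   [M ::= S robot robot]
robot S robot robot robot robot robot robot ⇒ robot robot robot robot robot robot robot robot   [S ::= robot]

S ⇒ M ⇒ S robot robot ⇒ M robot robot ⇒ S robot robot robot robot ⇒ M robot robot robot robot ⇒ robot S robot robot robot robot ⇒ robot M robot robot robot robot ⇒ robot S robot robot robot robot robot robot ⇒ robot robot robot robot robot robot robot robot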